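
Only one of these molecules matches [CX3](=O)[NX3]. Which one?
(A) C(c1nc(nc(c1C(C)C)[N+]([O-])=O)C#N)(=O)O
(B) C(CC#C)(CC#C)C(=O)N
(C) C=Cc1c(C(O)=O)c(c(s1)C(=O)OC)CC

B

[CX3](=O)[NX3] describes a carbonyl carbon bonded to a trivalent nitrogen (an amide).
(A) has a carboxylic acid group (-C(=O)OH) but the carbonyl is bonded to O, not to an NX3 nitrogen.
(B) contains a primary amide (-C(=O)NH2), which satisfies every atom and bond constraint.
(C) has a methyl-ester group (-C(=O)OCH3) but the carbonyl is bonded to O, not to an NX3 nitrogen.
So the answer is (B).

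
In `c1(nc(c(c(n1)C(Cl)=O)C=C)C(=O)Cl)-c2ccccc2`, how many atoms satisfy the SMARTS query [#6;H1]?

The query [#6;H1] means: any carbon bearing exactly one hydrogen.
Check the 20 heavy atoms by environment: 2× n (aromatic, H0) → no; 5× c (aromatic, H0) → no; 5× c (aromatic, H1) → match; 1× C (H1) → match; 1× C (H2) → no; 2× C (H0) → no; 2× O (H0) → no; 2× Cl (H0) → no.
Summing the matching environments: 5 + 1 = 6 matching atoms.

6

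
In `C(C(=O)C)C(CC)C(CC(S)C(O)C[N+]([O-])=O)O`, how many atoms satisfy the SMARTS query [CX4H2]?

4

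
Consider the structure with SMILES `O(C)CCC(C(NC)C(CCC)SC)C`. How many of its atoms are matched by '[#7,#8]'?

2

Check the 15 heavy atoms by environment: 12× C → no; 1× O → match; 1× S → no; 1× N → match.
Summing the matching environments: 1 + 1 = 2 matching atoms.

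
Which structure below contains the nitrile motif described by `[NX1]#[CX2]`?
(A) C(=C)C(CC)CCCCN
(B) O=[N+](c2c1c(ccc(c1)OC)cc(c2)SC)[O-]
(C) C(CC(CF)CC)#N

C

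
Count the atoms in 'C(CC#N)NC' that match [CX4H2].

The query [CX4H2] means: sp3 carbon (X4) with exactly two hydrogens.
Check the 6 heavy atoms by environment: 2× C (H2, X4) → match; 1× N (H1, X3) → no; 1× C (H3, X4) → no; 1× C (H0, X2) → no; 1× N (H0, X1) → no.
That gives 2 matching atoms.

2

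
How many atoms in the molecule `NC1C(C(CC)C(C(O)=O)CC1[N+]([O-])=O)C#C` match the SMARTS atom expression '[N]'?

2

Check the 17 heavy atoms by environment: 11× C → no; 1× N (charge +1) → match; 1× O (charge -1) → no; 3× O → no; 1× N → match.
Summing the matching environments: 1 + 1 = 2 matching atoms.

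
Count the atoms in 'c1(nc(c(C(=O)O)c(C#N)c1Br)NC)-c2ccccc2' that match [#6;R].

The query [#6;R] means: carbon that is part of a ring.
Check the 20 heavy atoms by environment: 1× n (aromatic, in 6-ring) → no; 11× c (aromatic, in 6-ring) → match; 1× Br (acyclic) → no; 2× N (acyclic) → no; 3× C (acyclic) → no; 2× O (acyclic) → no.
That gives 11 matching atoms.

11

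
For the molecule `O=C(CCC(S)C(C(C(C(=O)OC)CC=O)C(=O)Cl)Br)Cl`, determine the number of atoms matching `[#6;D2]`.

Check the 21 heavy atoms by environment: 4× C (D2) → match; 7× C (D3) → no; 4× O (D1) → no; 1× Br (D1) → no; 1× S (D1) → no; 2× Cl (D1) → no; 1× O (D2) → no; 1× C (D1) → no.
That gives 4 matching atoms.

4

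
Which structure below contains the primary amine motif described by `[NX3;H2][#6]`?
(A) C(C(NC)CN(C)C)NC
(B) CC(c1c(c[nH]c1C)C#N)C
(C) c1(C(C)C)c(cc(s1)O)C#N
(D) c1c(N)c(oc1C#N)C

D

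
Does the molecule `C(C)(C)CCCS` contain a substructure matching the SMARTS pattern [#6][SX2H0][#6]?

No

The pattern [#6][SX2H0][#6] describes an aliphatic sulfur bridging two carbons with no H on the sulfur — a thioether.
The closest candidate here is a thiol (-SH), but the sulfur has H1, not H0 bridging two carbons. No other fragment satisfies the full query, so there is no match.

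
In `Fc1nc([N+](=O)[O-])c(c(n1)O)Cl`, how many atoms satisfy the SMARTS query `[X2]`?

The query [X2] means: any atom with exactly two total connections (bonds + H).
Check the 12 heavy atoms by environment: 2× n (aromatic, X2) → match; 4× c (aromatic, X3) → no; 1× Cl (X1) → no; 1× O (X2) → match; 1× F (X1) → no; 1× N (charge +1, X3) → no; 1× O (charge -1, X1) → no; 1× O (X1) → no.
Summing the matching environments: 2 + 1 = 3 matching atoms.

3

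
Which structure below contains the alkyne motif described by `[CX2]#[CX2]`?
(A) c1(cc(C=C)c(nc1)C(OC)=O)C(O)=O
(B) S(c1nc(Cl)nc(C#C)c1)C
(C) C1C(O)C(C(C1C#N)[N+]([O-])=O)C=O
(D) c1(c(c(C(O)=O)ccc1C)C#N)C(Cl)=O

[CX2]#[CX2] describes a carbon-carbon triple bond (an alkyne).
(A) has a vinyl group (-CH=CH2) but the C=C is a double bond; both carbons are CX3, not CX2.
(B) contains an ethynyl group (-C#CH), which satisfies every atom and bond constraint.
(C) has a nitrile (-C#N) but the triple bond is C#N, not C#C.
(D) has a nitrile (-C#N) but the triple bond is C#N, not C#C.
So the answer is (B).

B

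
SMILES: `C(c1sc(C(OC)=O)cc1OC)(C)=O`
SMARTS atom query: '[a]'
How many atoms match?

5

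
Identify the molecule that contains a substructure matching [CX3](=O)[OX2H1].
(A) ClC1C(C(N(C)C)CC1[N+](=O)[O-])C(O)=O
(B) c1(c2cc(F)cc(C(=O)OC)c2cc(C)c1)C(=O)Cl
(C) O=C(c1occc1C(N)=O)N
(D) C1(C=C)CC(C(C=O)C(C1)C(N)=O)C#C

A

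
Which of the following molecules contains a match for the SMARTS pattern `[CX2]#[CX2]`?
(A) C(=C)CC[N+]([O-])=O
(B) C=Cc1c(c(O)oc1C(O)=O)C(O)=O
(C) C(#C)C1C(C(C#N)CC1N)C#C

C

[CX2]#[CX2] describes a carbon-carbon triple bond (an alkyne).
(A) has a vinyl group (-CH=CH2) but the C=C is a double bond; both carbons are CX3, not CX2.
(B) has a vinyl group (-CH=CH2) but the C=C is a double bond; both carbons are CX3, not CX2.
(C) contains an ethynyl group (-C#CH), which satisfies every atom and bond constraint.
So the answer is (C).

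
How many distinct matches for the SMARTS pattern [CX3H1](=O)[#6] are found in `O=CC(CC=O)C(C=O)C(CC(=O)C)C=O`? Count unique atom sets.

4

[CX3H1](=O)[#6] is the SMARTS for an aldehyde: an sp2 carbon with one H, double-bonded to O and single-bonded to carbon.
The molecule carries 4 separate instances of an aldehyde (-CHO) meeting every constraint; each maps to a distinct set of atoms, giving 4 matches.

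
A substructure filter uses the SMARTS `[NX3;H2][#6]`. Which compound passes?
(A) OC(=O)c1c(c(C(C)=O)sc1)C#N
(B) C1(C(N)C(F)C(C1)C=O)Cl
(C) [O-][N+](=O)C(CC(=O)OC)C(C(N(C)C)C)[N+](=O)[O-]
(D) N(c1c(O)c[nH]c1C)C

B

[NX3;H2][#6] describes a trivalent nitrogen with two H attached to carbon (a primary amine).
(A) has a nitrile (-C#N) but the nitrogen is NX1 (triple-bonded), not NX3 with two H.
(B) contains a primary amino group (-NH2), which satisfies every atom and bond constraint.
(C) has a nitro group (-[N+](=O)[O-]) but the nitrogen is [N+] with no H, not NX3H2.
(D) has an N-methylamino group (-NHCH3) but the nitrogen bears two carbons and only one H (H1), not H2.
So the answer is (B).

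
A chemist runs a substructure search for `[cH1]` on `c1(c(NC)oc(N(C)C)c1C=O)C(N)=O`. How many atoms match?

Check the 15 heavy atoms by environment: 1× o (aromatic, H0) → no; 4× c (aromatic, H0) → no; 1× N (H1) → no; 3× C (H3) → no; 1× C (H0) → no; 2× O (H0) → no; 1× N (H2) → no; 1× C (H1) → no; 1× N (H0) → no.
No environment satisfies the query, so 0 matching atoms.

0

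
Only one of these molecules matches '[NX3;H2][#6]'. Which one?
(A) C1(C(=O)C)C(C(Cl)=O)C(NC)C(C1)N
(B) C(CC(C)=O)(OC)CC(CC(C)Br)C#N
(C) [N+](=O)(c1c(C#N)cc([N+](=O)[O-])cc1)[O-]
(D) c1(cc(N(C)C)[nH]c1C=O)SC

[NX3;H2][#6] describes a trivalent nitrogen with two H attached to carbon (a primary amine).
(A) contains a primary amino group (-NH2), which satisfies every atom and bond constraint.
(B) has a nitrile (-C#N) but the nitrogen is NX1 (triple-bonded), not NX3 with two H.
(C) has a nitrile (-C#N) but the nitrogen is NX1 (triple-bonded), not NX3 with two H.
(D) has a dimethylamino group (-N(CH3)2) but the nitrogen has H0, not H2.
So the answer is (A).

A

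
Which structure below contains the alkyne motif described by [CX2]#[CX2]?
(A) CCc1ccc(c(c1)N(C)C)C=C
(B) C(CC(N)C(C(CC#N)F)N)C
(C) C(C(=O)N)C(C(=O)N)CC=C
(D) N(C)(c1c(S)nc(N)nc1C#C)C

D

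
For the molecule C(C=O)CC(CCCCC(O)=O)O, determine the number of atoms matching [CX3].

The query [CX3] means: C with X3: aliphatic carbon with exactly 3 total connections.
Check the 13 heavy atoms by environment: 7× C (X4) → no; 2× C (X3) → match; 2× O (X1) → no; 2× O (X2) → no.
That gives 2 matching atoms.

2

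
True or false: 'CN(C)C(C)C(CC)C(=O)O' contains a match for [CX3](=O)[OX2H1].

True

The pattern [CX3](=O)[OX2H1] describes an sp2 carbon double-bonded to O and single-bonded to an -OH oxygen — a carboxylic acid.
The molecule carries a carboxylic acid group (-C(=O)OH), whose atoms satisfy every constraint of the query, so the pattern matches.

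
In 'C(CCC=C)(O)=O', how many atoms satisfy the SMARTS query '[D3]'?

The query [D3] means: atom with exactly three heavy-atom neighbours.
Check the 7 heavy atoms by environment: 3× C (D2) → no; 1× C (D1) → no; 1× C (D3) → match; 2× O (D1) → no.
That gives 1 matching atom.

1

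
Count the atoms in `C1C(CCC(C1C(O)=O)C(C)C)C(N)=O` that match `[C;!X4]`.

2

The query [C;!X4] means: aliphatic carbon that does not have four total connections.
Check the 15 heavy atoms by environment: 9× C (X4) → no; 2× C (X3) → match; 2× O (X1) → no; 1× O (X2) → no; 1× N (X3) → no.
That gives 2 matching atoms.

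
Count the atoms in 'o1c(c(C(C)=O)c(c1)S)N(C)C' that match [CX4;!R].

3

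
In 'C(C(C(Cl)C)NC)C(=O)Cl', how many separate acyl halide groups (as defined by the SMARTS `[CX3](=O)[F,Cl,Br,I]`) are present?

1

[CX3](=O)[F,Cl,Br,I] is the SMARTS for an acyl halide: a carbonyl carbon bonded to a halogen.
Exactly one fragment in the molecule meets all constraints, giving 1 match.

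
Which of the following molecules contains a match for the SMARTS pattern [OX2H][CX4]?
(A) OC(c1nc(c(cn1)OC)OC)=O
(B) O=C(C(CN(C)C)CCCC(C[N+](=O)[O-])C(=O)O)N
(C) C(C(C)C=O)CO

C

[OX2H][CX4] describes a hydroxyl oxygen bound to an sp3 (X4) carbon (an aliphatic alcohol).
(A) has a carboxylic acid group (-C(=O)OH) but the -OH is on a CX3 carbonyl carbon, not a CX4 carbon.
(B) has a carboxylic acid group (-C(=O)OH) but the -OH is on a CX3 carbonyl carbon, not a CX4 carbon.
(C) contains a hydroxyl group (-OH), which satisfies every atom and bond constraint.
So the answer is (C).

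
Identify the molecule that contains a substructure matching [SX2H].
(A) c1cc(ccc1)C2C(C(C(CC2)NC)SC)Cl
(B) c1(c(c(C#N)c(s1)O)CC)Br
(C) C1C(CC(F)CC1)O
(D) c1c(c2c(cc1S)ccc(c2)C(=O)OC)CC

D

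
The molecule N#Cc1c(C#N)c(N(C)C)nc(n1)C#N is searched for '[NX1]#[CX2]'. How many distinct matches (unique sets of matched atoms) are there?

[NX1]#[CX2] is the SMARTS for a nitrile: a nitrogen triple-bonded to a two-connected carbon.
The molecule carries 3 separate instances of a nitrile (-C#N) meeting every constraint; each maps to a distinct set of atoms, giving 3 matches.

3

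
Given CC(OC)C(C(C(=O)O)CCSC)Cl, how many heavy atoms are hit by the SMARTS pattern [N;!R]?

0

Check the 14 heavy atoms by environment: 9× C (acyclic) → no; 3× O (acyclic) → no; 1× Cl (acyclic) → no; 1× S (acyclic) → no.
No environment satisfies the query, so 0 matching atoms.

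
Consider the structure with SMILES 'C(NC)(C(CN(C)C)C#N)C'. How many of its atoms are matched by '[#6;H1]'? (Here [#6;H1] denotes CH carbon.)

The query [#6;H1] means: any carbon bearing exactly one hydrogen.
Check the 11 heavy atoms by environment: 4× C (H3) → no; 2× C (H1) → match; 1× C (H2) → no; 1× N (H1) → no; 1× C (H0) → no; 2× N (H0) → no.
That gives 2 matching atoms.

2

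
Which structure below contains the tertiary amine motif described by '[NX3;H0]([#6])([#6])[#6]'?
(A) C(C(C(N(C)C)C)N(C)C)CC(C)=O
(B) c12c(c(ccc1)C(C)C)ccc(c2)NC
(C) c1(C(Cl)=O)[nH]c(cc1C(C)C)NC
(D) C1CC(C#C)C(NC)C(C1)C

A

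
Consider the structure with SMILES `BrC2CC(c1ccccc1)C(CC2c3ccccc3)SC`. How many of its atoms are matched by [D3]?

6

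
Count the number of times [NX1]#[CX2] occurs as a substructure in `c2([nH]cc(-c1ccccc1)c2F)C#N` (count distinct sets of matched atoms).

1

[NX1]#[CX2] is the SMARTS for a nitrile: a nitrogen triple-bonded to a two-connected carbon.
Exactly one fragment in the molecule meets all constraints, giving 1 match.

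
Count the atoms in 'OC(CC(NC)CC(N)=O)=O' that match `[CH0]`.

The query [CH0] means: aliphatic carbon with no attached hydrogen.
Check the 11 heavy atoms by environment: 2× C (H2) → no; 1× C (H1) → no; 2× C (H0) → match; 2× O (H0) → no; 1× N (H2) → no; 1× N (H1) → no; 1× C (H3) → no; 1× O (H1) → no.
That gives 2 matching atoms.

2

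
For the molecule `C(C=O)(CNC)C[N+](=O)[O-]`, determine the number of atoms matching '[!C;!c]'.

5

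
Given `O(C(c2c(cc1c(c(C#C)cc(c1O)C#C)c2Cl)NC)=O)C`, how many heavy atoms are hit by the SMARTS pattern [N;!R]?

1

Check the 22 heavy atoms by environment: 10× c (aromatic, in 6-ring) → no; 1× N (acyclic) → match; 7× C (acyclic) → no; 3× O (acyclic) → no; 1× Cl (acyclic) → no.
That gives 1 matching atom.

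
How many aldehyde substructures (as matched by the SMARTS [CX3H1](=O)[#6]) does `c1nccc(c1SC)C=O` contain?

1

[CX3H1](=O)[#6] is the SMARTS for an aldehyde: an sp2 carbon with one H, double-bonded to O and single-bonded to carbon.
Exactly one fragment in the molecule meets all constraints, giving 1 match.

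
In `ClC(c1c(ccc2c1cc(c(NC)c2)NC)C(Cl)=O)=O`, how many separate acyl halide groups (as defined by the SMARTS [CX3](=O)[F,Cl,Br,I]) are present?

[CX3](=O)[F,Cl,Br,I] is the SMARTS for an acyl halide: a carbonyl carbon bonded to a halogen.
The molecule carries 2 separate instances of an acyl chloride (-C(=O)Cl) meeting every constraint; each maps to a distinct set of atoms, giving 2 matches.

2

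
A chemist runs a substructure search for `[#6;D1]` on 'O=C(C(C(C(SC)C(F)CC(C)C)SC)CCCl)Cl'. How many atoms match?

4

Check the 19 heavy atoms by environment: 3× C (D2) → no; 6× C (D3) → no; 2× S (D2) → no; 4× C (D1) → match; 1× O (D1) → no; 2× Cl (D1) → no; 1× F (D1) → no.
That gives 4 matching atoms.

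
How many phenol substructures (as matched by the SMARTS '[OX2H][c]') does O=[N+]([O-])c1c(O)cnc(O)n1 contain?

2

[OX2H][c] is the SMARTS for a phenol: a hydroxyl oxygen attached to an aromatic carbon.
The molecule carries 2 separate instances of a hydroxyl group (-OH) meeting every constraint; each maps to a distinct set of atoms, giving 2 matches.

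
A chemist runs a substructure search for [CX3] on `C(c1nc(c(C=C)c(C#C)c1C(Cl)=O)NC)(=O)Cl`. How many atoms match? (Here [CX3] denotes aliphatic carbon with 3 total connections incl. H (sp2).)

4

The query [CX3] means: C with X3: aliphatic carbon with exactly 3 total connections.
Check the 18 heavy atoms by environment: 1× n (aromatic, X2) → no; 5× c (aromatic, X3) → no; 4× C (X3) → match; 2× O (X1) → no; 2× Cl (X1) → no; 1× N (X3) → no; 1× C (X4) → no; 2× C (X2) → no.
That gives 4 matching atoms.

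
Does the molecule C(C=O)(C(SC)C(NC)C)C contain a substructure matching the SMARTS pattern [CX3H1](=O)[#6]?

The pattern [CX3H1](=O)[#6] describes an sp2 carbon with one H, double-bonded to O and single-bonded to carbon — an aldehyde.
The molecule carries an aldehyde (-CHO), whose atoms satisfy every constraint of the query, so the pattern matches.

Yes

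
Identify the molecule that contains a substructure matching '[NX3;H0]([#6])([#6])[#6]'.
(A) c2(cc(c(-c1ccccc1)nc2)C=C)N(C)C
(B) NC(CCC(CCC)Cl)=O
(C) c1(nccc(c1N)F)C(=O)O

A

[NX3;H0]([#6])([#6])[#6] describes a trivalent nitrogen with no H, bonded to three carbons (a tertiary amine).
(A) contains a dimethylamino group (-N(CH3)2), which satisfies every atom and bond constraint.
(B) has a primary amide (-C(=O)NH2) but the amide nitrogen has H2 and only one carbon neighbour.
(C) has a primary amino group (-NH2) but the nitrogen has H2, not H0 with three carbons.
So the answer is (A).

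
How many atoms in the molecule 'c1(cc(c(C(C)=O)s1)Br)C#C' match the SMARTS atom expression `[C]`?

4

Check the 11 heavy atoms by environment: 1× s (aromatic) → no; 4× c (aromatic) → no; 1× Br → no; 4× C → match; 1× O → no.
That gives 4 matching atoms.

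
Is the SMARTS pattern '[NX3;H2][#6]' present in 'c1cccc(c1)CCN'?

Yes

The pattern [NX3;H2][#6] describes a trivalent nitrogen with two H attached to carbon — a primary amine.
The molecule carries a primary amino group (-NH2), whose atoms satisfy every constraint of the query, so the pattern matches.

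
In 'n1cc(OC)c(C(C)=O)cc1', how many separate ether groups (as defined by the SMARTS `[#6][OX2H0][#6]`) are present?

1

[#6][OX2H0][#6] is the SMARTS for an ether: an aliphatic oxygen bridging two carbons with no H on the oxygen.
Exactly one fragment in the molecule meets all constraints, giving 1 match.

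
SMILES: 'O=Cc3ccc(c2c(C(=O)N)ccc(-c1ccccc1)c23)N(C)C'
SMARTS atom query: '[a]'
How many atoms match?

16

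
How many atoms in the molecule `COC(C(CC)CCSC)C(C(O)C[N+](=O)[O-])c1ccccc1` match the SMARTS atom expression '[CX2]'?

0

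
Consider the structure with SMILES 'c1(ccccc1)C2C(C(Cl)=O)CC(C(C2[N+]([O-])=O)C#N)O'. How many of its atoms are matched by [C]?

8

The query [C] means: uppercase C matches aliphatic (non-aromatic) carbon only.
Check the 21 heavy atoms by environment: 8× C → match; 1× N → no; 3× O → no; 1× Cl → no; 1× N (charge +1) → no; 1× O (charge -1) → no; 6× c (aromatic) → no.
That gives 8 matching atoms.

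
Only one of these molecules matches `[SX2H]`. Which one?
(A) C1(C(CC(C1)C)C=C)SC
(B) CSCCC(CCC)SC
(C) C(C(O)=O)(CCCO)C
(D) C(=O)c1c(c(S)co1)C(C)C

D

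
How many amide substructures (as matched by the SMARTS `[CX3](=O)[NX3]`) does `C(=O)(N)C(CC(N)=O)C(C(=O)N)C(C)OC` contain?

3

[CX3](=O)[NX3] is the SMARTS for an amide: a carbonyl carbon bonded to a trivalent nitrogen.
The molecule carries 3 separate instances of a primary amide (-C(=O)NH2) meeting every constraint; each maps to a distinct set of atoms, giving 3 matches.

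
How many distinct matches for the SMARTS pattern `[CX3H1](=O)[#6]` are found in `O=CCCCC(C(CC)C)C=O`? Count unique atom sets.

2

[CX3H1](=O)[#6] is the SMARTS for an aldehyde: an sp2 carbon with one H, double-bonded to O and single-bonded to carbon.
The molecule carries 2 separate instances of an aldehyde (-CHO) meeting every constraint; each maps to a distinct set of atoms, giving 2 matches.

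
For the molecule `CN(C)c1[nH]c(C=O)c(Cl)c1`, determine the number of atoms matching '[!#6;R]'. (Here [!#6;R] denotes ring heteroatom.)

1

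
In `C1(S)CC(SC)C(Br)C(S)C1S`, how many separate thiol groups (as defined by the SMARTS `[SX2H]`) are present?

[SX2H] is the SMARTS for a thiol: an aliphatic sulfur with two connections, one being H.
The molecule carries 3 separate instances of a thiol (-SH) meeting every constraint; each maps to a distinct set of atoms, giving 3 matches.

3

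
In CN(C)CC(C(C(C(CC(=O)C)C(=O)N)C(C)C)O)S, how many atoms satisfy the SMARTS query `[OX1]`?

2

Check the 20 heavy atoms by environment: 12× C (X4) → no; 2× N (X3) → no; 1× O (X2) → no; 2× C (X3) → no; 2× O (X1) → match; 1× S (X2) → no.
That gives 2 matching atoms.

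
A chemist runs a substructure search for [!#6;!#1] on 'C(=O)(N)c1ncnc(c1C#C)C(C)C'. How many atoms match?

4

The query [!#6;!#1] means: not carbon and not hydrogen — any heteroatom.
Check the 14 heavy atoms by environment: 2× n (aromatic) → match; 4× c (aromatic) → no; 6× C → no; 1× O → match; 1× N → match.
Summing the matching environments: 2 + 1 + 1 = 4 matching atoms.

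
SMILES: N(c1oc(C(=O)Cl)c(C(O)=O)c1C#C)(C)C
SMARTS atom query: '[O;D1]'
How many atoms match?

3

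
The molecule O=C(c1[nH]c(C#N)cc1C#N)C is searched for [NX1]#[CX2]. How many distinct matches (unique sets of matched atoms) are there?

[NX1]#[CX2] is the SMARTS for a nitrile: a nitrogen triple-bonded to a two-connected carbon.
The molecule carries 2 separate instances of a nitrile (-C#N) meeting every constraint; each maps to a distinct set of atoms, giving 2 matches.

2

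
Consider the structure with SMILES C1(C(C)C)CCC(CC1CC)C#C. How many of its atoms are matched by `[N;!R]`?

Check the 13 heavy atoms by environment: 6× C (in 6-ring) → no; 7× C (acyclic) → no.
No environment satisfies the query, so 0 matching atoms.

0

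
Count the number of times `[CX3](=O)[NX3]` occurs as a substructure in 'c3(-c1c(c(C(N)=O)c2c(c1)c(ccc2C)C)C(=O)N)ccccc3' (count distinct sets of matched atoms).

2

[CX3](=O)[NX3] is the SMARTS for an amide: a carbonyl carbon bonded to a trivalent nitrogen.
The molecule carries 2 separate instances of a primary amide (-C(=O)NH2) meeting every constraint; each maps to a distinct set of atoms, giving 2 matches.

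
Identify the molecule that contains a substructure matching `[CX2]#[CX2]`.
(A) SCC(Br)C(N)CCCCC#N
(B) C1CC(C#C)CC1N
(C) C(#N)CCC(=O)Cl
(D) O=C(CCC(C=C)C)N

B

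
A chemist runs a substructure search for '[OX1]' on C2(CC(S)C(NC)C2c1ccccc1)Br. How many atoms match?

0

The query [OX1] means: aliphatic oxygen with one total connection — typically a carbonyl =O or an oxide.
Check the 15 heavy atoms by environment: 6× C (X4) → no; 1× S (X2) → no; 1× Br (X1) → no; 1× N (X3) → no; 6× c (aromatic, X3) → no.
No environment satisfies the query, so 0 matching atoms.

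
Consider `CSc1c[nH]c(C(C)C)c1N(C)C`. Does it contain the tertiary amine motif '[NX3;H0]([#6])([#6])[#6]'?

Yes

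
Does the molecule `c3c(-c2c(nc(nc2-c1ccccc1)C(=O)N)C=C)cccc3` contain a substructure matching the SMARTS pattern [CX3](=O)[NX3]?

Yes

The pattern [CX3](=O)[NX3] describes a carbonyl carbon bonded to a trivalent nitrogen — an amide.
The molecule carries a primary amide (-C(=O)NH2), whose atoms satisfy every constraint of the query, so the pattern matches.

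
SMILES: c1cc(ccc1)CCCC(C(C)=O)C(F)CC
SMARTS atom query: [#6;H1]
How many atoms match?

Check the 17 heavy atoms by environment: 2× C (H3) → no; 4× C (H2) → no; 2× C (H1) → match; 1× C (H0) → no; 1× O (H0) → no; 1× c (aromatic, H0) → no; 5× c (aromatic, H1) → match; 1× F (H0) → no.
Summing the matching environments: 2 + 5 = 7 matching atoms.

7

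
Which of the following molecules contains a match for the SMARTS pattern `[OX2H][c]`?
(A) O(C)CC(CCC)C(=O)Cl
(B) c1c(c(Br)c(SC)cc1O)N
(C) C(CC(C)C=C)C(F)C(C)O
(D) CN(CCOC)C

[OX2H][c] describes a hydroxyl oxygen attached to an aromatic carbon (a phenol).
(A) has a methoxy ether (-OCH3) but the oxygen has H0, not H1.
(B) contains a hydroxyl group (-OH), which satisfies every atom and bond constraint.
(C) has a hydroxyl group (-OH) but the -OH is on an aliphatic carbon, not an aromatic c.
(D) has a methoxy ether (-OCH3) but the oxygen has H0, not H1.
So the answer is (B).

B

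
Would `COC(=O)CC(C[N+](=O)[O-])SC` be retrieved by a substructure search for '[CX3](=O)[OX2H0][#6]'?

Yes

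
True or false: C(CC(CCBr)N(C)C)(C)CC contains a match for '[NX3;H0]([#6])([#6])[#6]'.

The pattern [NX3;H0]([#6])([#6])[#6] describes a trivalent nitrogen with no H, bonded to three carbons — a tertiary amine.
The molecule carries a dimethylamino group (-N(CH3)2), whose atoms satisfy every constraint of the query, so the pattern matches.

True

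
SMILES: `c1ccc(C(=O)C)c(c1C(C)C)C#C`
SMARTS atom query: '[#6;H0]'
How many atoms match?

5

The query [#6;H0] means: any carbon with no attached hydrogen.
Check the 14 heavy atoms by environment: 3× c (aromatic, H0) → match; 3× c (aromatic, H1) → no; 2× C (H1) → no; 3× C (H3) → no; 2× C (H0) → match; 1× O (H0) → no.
Summing the matching environments: 3 + 2 = 5 matching atoms.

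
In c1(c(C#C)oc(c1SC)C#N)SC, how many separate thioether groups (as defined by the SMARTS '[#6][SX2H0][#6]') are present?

2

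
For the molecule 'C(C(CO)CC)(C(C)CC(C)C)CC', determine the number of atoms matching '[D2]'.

4

The query [D2] means: atom with exactly two heavy-atom neighbours.
Check the 14 heavy atoms by environment: 4× C (D2) → match; 4× C (D3) → no; 5× C (D1) → no; 1× O (D1) → no.
That gives 4 matching atoms.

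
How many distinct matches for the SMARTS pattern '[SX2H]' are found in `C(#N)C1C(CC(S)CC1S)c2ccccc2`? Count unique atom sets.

2

[SX2H] is the SMARTS for a thiol: an aliphatic sulfur with two connections, one being H.
The molecule carries 2 separate instances of a thiol (-SH) meeting every constraint; each maps to a distinct set of atoms, giving 2 matches.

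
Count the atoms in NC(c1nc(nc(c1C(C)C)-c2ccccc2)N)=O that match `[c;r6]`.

The query [c;r6] means: aromatic carbon that belongs to a six-membered ring.
Check the 19 heavy atoms by environment: 2× n (aromatic, in 6-ring) → no; 10× c (aromatic, in 6-ring) → match; 2× N (acyclic) → no; 4× C (acyclic) → no; 1× O (acyclic) → no.
That gives 10 matching atoms.

10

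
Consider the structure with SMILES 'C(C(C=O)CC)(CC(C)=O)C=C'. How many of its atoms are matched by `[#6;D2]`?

The query [#6;D2] means: any carbon bonded to exactly two heavy atoms.
Check the 12 heavy atoms by environment: 4× C (D2) → match; 3× C (D3) → no; 2× O (D1) → no; 3× C (D1) → no.
That gives 4 matching atoms.

4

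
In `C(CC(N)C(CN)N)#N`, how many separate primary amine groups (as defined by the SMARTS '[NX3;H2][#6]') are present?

3

[NX3;H2][#6] is the SMARTS for a primary amine: a trivalent nitrogen with two H attached to carbon.
The molecule carries 3 separate instances of a primary amino group (-NH2) meeting every constraint; each maps to a distinct set of atoms, giving 3 matches.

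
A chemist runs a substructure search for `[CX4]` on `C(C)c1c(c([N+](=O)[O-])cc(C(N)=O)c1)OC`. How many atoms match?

3

The query [CX4] means: C with X4: aliphatic carbon with exactly 4 total connections (bonds + H).
Check the 16 heavy atoms by environment: 6× c (aromatic, X3) → no; 1× N (charge +1, X3) → no; 1× O (charge -1, X1) → no; 2× O (X1) → no; 1× O (X2) → no; 3× C (X4) → match; 1× C (X3) → no; 1× N (X3) → no.
That gives 3 matching atoms.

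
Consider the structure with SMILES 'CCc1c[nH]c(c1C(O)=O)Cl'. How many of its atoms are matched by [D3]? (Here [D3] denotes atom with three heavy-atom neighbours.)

4

The query [D3] means: atom with exactly three heavy-atom neighbours.
Check the 11 heavy atoms by environment: 1× n (aromatic, D2) → no; 3× c (aromatic, D3) → match; 1× c (aromatic, D2) → no; 1× Cl (D1) → no; 1× C (D2) → no; 1× C (D1) → no; 1× C (D3) → match; 2× O (D1) → no.
Summing the matching environments: 3 + 1 = 4 matching atoms.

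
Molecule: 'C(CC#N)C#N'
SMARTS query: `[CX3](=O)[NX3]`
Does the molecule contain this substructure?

No

The pattern [CX3](=O)[NX3] describes a carbonyl carbon bonded to a trivalent nitrogen — an amide.
The closest candidate here is a nitrile (-C#N), but the nitrile N is NX1 (triple-bonded), not NX3. No other fragment satisfies the full query, so there is no match.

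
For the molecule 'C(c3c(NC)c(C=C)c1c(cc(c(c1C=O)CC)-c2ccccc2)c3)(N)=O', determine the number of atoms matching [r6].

16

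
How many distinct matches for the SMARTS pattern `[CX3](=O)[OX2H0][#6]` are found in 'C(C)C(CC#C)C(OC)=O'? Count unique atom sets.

1

[CX3](=O)[OX2H0][#6] is the SMARTS for an ester: a carbonyl carbon bonded to an oxygen that is itself bonded to carbon (no H on that O).
Exactly one fragment in the molecule meets all constraints, giving 1 match.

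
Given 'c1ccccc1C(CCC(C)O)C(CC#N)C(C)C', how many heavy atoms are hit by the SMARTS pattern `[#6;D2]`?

The query [#6;D2] means: any carbon bonded to exactly two heavy atoms.
Check the 19 heavy atoms by environment: 4× C (D2) → match; 4× C (D3) → no; 3× C (D1) → no; 1× c (aromatic, D3) → no; 5× c (aromatic, D2) → match; 1× O (D1) → no; 1× N (D1) → no.
Summing the matching environments: 4 + 5 = 9 matching atoms.

9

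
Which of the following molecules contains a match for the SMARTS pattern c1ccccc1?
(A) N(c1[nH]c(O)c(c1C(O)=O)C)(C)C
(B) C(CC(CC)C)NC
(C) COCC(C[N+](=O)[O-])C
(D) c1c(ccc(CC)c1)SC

D

c1ccccc1 describes six aromatic carbons in a ring (a benzene ring).
(A) has a methyl group (-CH3) but no six-membered all-carbon aromatic ring is present.
(B) has a methyl group (-CH3) but no six-membered all-carbon aromatic ring is present.
(C) has a methyl group (-CH3) but no six-membered all-carbon aromatic ring is present.
(D) contains the required atom environment, so the pattern matches.
So the answer is (D).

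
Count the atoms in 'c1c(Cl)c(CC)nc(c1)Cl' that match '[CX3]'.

The query [CX3] means: C with X3: aliphatic carbon with exactly 3 total connections.
Check the 10 heavy atoms by environment: 1× n (aromatic, X2) → no; 5× c (aromatic, X3) → no; 2× Cl (X1) → no; 2× C (X4) → no.
No environment satisfies the query, so 0 matching atoms.

0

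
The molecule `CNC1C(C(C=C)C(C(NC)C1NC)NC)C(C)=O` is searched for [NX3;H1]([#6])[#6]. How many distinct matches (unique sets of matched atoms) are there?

4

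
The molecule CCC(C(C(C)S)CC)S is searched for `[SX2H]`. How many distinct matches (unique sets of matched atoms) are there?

2

[SX2H] is the SMARTS for a thiol: an aliphatic sulfur with two connections, one being H.
The molecule carries 2 separate instances of a thiol (-SH) meeting every constraint; each maps to a distinct set of atoms, giving 2 matches.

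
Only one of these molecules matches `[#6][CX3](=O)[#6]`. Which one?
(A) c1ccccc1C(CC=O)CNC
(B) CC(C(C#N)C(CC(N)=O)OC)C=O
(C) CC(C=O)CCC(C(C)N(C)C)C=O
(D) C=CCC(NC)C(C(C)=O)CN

D

[#6][CX3](=O)[#6] describes a carbonyl carbon (no H) flanked by two carbons (a ketone).
(A) has an aldehyde (-CHO) but the carbonyl carbon has H1, so it is not flanked by two carbons.
(B) has an aldehyde (-CHO) but the carbonyl carbon has H1, so it is not flanked by two carbons.
(C) has an aldehyde (-CHO) but the carbonyl carbon has H1, so it is not flanked by two carbons.
(D) contains an acetyl/ketone group (-C(=O)CH3), which satisfies every atom and bond constraint.
So the answer is (D).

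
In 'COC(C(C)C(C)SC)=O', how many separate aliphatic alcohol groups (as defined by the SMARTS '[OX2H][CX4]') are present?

0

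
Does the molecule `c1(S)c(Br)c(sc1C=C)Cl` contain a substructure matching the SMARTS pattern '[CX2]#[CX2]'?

No

The pattern [CX2]#[CX2] describes a carbon-carbon triple bond — an alkyne.
The closest candidate here is a vinyl group (-CH=CH2), but the C=C is a double bond; both carbons are CX3, not CX2. No other fragment satisfies the full query, so there is no match.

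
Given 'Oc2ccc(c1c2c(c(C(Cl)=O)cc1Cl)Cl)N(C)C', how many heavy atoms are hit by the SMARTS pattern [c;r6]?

10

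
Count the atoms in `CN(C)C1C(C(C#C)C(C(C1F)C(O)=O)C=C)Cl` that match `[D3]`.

8

Check the 18 heavy atoms by environment: 7× C (D3) → match; 1× N (D3) → match; 4× C (D1) → no; 1× F (D1) → no; 2× C (D2) → no; 1× Cl (D1) → no; 2× O (D1) → no.
Summing the matching environments: 7 + 1 = 8 matching atoms.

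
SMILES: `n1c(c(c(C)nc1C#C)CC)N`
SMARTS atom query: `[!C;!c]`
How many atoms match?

3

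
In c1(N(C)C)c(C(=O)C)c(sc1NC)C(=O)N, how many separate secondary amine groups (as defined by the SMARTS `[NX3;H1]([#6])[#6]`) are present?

[NX3;H1]([#6])[#6] is the SMARTS for a secondary amine: a trivalent nitrogen with one H, bonded to two carbons.
Exactly one fragment in the molecule meets all constraints, giving 1 match.

1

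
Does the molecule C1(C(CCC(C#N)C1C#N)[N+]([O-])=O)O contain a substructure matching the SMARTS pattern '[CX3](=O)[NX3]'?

The pattern [CX3](=O)[NX3] describes a carbonyl carbon bonded to a trivalent nitrogen — an amide.
The closest candidate here is a nitrile (-C#N), but the nitrile N is NX1 (triple-bonded), not NX3. No other fragment satisfies the full query, so there is no match.

No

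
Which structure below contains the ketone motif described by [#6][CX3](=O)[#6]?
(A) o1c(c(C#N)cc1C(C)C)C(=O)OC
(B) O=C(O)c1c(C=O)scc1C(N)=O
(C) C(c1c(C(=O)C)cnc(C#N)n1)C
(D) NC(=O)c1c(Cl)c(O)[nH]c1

[#6][CX3](=O)[#6] describes a carbonyl carbon (no H) flanked by two carbons (a ketone).
(A) has a methyl-ester group (-C(=O)OCH3) but one neighbour of the carbonyl carbon is O, not C.
(B) has a primary amide (-C(=O)NH2) but one neighbour of the carbonyl carbon is N, not C.
(C) contains an acetyl/ketone group (-C(=O)CH3), which satisfies every atom and bond constraint.
(D) has a primary amide (-C(=O)NH2) but one neighbour of the carbonyl carbon is N, not C.
So the answer is (C).

C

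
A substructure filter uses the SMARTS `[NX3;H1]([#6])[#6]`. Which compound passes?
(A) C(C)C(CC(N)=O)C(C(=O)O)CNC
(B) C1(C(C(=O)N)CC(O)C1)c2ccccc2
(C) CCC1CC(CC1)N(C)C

[NX3;H1]([#6])[#6] describes a trivalent nitrogen with one H, bonded to two carbons (a secondary amine).
(A) contains an N-methylamino group (-NHCH3), which satisfies every atom and bond constraint.
(B) has a primary amide (-C(=O)NH2) but the -C(=O)NH2 nitrogen has H2, not H1.
(C) has a dimethylamino group (-N(CH3)2) but the nitrogen has H0, not H1.
So the answer is (A).

A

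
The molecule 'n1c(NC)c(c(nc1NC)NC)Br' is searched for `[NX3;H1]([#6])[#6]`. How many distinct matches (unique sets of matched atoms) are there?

3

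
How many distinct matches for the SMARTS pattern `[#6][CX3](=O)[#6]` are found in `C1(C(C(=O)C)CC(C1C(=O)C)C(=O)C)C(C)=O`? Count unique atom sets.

[#6][CX3](=O)[#6] is the SMARTS for a ketone: a carbonyl carbon (no H) flanked by two carbons.
The molecule carries 4 separate instances of an acetyl/ketone group (-C(=O)CH3) meeting every constraint; each maps to a distinct set of atoms, giving 4 matches.

4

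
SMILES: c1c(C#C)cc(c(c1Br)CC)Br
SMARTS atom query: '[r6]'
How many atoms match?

Check the 12 heavy atoms by environment: 6× c (aromatic, in 6-ring) → match; 4× C (acyclic) → no; 2× Br (acyclic) → no.
That gives 6 matching atoms.

6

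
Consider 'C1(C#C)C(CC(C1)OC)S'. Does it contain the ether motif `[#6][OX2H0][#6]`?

The pattern [#6][OX2H0][#6] describes an aliphatic oxygen bridging two carbons with no H on the oxygen — an ether.
The molecule carries a methoxy ether (-OCH3), whose atoms satisfy every constraint of the query, so the pattern matches.

Yes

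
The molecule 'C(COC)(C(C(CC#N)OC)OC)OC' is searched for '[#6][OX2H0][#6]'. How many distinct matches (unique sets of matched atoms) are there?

4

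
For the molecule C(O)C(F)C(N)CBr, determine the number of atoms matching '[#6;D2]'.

2

Check the 8 heavy atoms by environment: 2× C (D2) → match; 2× C (D3) → no; 1× Br (D1) → no; 1× N (D1) → no; 1× O (D1) → no; 1× F (D1) → no.
That gives 2 matching atoms.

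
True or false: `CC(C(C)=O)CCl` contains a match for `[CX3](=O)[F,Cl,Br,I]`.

False

The pattern [CX3](=O)[F,Cl,Br,I] describes a carbonyl carbon bonded to a halogen — an acyl halide.
The closest candidate here is a chloro substituent, but the Cl is not on a carbonyl carbon. No other fragment satisfies the full query, so there is no match.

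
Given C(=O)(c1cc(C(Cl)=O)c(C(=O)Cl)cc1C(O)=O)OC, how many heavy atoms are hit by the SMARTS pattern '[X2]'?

2

Check the 19 heavy atoms by environment: 6× c (aromatic, X3) → no; 4× C (X3) → no; 4× O (X1) → no; 2× O (X2) → match; 2× Cl (X1) → no; 1× C (X4) → no.
That gives 2 matching atoms.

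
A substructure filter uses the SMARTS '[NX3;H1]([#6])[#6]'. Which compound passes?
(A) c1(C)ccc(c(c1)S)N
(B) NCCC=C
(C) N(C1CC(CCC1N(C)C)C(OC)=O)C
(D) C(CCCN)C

C

[NX3;H1]([#6])[#6] describes a trivalent nitrogen with one H, bonded to two carbons (a secondary amine).
(A) has a primary amino group (-NH2) but the nitrogen has H2 and only one carbon neighbour.
(B) has a primary amino group (-NH2) but the nitrogen has H2 and only one carbon neighbour.
(C) contains an N-methylamino group (-NHCH3), which satisfies every atom and bond constraint.
(D) has a primary amino group (-NH2) but the nitrogen has H2 and only one carbon neighbour.
So the answer is (C).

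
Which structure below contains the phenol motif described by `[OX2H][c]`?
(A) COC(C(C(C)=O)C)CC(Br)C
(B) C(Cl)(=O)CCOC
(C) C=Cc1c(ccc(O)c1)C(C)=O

[OX2H][c] describes a hydroxyl oxygen attached to an aromatic carbon (a phenol).
(A) has a methoxy ether (-OCH3) but the oxygen has H0, not H1.
(B) has a methoxy ether (-OCH3) but the oxygen has H0, not H1.
(C) contains a hydroxyl group (-OH), which satisfies every atom and bond constraint.
So the answer is (C).

C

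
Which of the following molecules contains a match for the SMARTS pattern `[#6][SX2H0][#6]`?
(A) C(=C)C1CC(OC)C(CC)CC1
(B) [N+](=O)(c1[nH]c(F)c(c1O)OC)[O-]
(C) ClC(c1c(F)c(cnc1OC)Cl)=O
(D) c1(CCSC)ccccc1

D

[#6][SX2H0][#6] describes an aliphatic sulfur bridging two carbons with no H on the sulfur (a thioether).
(A) has a methoxy ether (-OCH3) but the bridging atom is O, not S.
(B) has a methoxy ether (-OCH3) but the bridging atom is O, not S.
(C) has a methoxy ether (-OCH3) but the bridging atom is O, not S.
(D) contains a methylthio ether (-SCH3), which satisfies every atom and bond constraint.
So the answer is (D).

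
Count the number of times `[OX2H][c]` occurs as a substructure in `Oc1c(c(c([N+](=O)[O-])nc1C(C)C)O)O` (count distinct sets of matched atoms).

[OX2H][c] is the SMARTS for a phenol: a hydroxyl oxygen attached to an aromatic carbon.
The molecule carries 3 separate instances of a hydroxyl group (-OH) meeting every constraint; each maps to a distinct set of atoms, giving 3 matches.

3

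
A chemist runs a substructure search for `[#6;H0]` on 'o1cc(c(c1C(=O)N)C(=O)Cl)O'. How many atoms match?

Check the 12 heavy atoms by environment: 1× o (aromatic, H0) → no; 1× c (aromatic, H1) → no; 3× c (aromatic, H0) → match; 2× C (H0) → match; 2× O (H0) → no; 1× N (H2) → no; 1× Cl (H0) → no; 1× O (H1) → no.
Summing the matching environments: 3 + 2 = 5 matching atoms.

5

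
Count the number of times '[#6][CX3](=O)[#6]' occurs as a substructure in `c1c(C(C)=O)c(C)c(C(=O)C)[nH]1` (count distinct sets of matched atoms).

[#6][CX3](=O)[#6] is the SMARTS for a ketone: a carbonyl carbon (no H) flanked by two carbons.
The molecule carries 2 separate instances of an acetyl/ketone group (-C(=O)CH3) meeting every constraint; each maps to a distinct set of atoms, giving 2 matches.

2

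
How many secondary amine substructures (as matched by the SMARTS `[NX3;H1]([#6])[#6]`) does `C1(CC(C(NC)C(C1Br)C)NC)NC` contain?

3

[NX3;H1]([#6])[#6] is the SMARTS for a secondary amine: a trivalent nitrogen with one H, bonded to two carbons.
The molecule carries 3 separate instances of an N-methylamino group (-NHCH3) meeting every constraint; each maps to a distinct set of atoms, giving 3 matches.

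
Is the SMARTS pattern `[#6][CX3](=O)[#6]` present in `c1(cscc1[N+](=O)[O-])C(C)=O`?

Yes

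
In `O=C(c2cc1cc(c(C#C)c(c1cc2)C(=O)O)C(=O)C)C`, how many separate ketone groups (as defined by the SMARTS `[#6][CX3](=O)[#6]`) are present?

[#6][CX3](=O)[#6] is the SMARTS for a ketone: a carbonyl carbon (no H) flanked by two carbons.
The molecule carries 2 separate instances of an acetyl/ketone group (-C(=O)CH3) meeting every constraint; each maps to a distinct set of atoms, giving 2 matches.

2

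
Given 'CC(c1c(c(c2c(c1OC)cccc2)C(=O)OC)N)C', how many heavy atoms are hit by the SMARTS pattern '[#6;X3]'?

11

The query [#6;X3] means: any carbon (aromatic or not) with three total connections.
Check the 20 heavy atoms by environment: 10× c (aromatic, X3) → match; 1× N (X3) → no; 5× C (X4) → no; 1× C (X3) → match; 1× O (X1) → no; 2× O (X2) → no.
Summing the matching environments: 10 + 1 = 11 matching atoms.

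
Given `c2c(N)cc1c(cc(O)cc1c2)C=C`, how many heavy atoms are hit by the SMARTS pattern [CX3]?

2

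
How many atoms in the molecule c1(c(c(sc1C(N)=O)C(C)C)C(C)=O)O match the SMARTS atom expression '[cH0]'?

4

The query [cH0] means: aromatic carbon with no attached hydrogen (substituted or ring-fusion).
Check the 15 heavy atoms by environment: 1× s (aromatic, H0) → no; 4× c (aromatic, H0) → match; 1× C (H1) → no; 3× C (H3) → no; 2× C (H0) → no; 2× O (H0) → no; 1× N (H2) → no; 1× O (H1) → no.
That gives 4 matching atoms.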